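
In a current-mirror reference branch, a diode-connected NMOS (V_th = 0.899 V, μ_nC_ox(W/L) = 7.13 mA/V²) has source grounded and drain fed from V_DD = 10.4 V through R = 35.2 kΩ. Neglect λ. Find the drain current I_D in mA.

I_D = 0.262 mA

With gate tied to drain, V_GS = V_DS ≥ V_GS − V_th, so the device is in saturation.
KCL at the drain: ½ k_n (V_GS − V_th)² = (V_DD − V_GS)/R.
Let x = V_GS − 0.899. Then 125 x² + x − 9.501 = 0, giving x = 0.271 V (positive root), so V_GS = 1.17 V.
I_D = (V_DD − V_GS)/R = (10.4 − 1.17) / 35.2 = 0.262 mA.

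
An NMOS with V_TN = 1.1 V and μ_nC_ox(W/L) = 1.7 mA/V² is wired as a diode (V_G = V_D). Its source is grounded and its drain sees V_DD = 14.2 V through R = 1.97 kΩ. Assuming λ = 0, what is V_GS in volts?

With gate tied to drain, V_GS = V_DS ≥ V_GS − V_TN, so the device is in saturation.
KCL at the drain: ½ k_n (V_GS − V_TN)² = (V_DD − V_GS)/R.
Let x = V_GS − 1.1. Then 1.67 x² + x − 13.1 = 0, giving x = 2.51 V (positive root), so V_GS = 3.61 V.
I_D = (V_DD − V_GS)/R = (14.2 − 3.61) / 1.97 = 5.37 mA.

V_GS = 3.61 V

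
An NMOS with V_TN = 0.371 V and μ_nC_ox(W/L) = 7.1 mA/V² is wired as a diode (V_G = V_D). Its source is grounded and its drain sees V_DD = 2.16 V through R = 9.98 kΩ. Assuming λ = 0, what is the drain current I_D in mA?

With gate tied to drain, V_GS = V_DS ≥ V_GS − V_TN, so the device is in saturation.
KCL at the drain: ½ k_n (V_GS − V_TN)² = (V_DD − V_GS)/R.
Let x = V_GS − 0.371. Then 35.4 x² + x − 1.789 = 0, giving x = 0.211 V (positive root), so V_GS = 0.582 V.
I_D = (V_DD − V_GS)/R = (2.16 − 0.582) / 9.98 = 0.158 mA.

I_D = 0.158 mA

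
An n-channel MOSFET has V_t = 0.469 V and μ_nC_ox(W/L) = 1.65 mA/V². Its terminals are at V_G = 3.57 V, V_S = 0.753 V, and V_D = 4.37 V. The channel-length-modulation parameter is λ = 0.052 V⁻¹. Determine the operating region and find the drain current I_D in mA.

V_GS = V_G − V_S = 3.57 − 0.753 = 2.82 V; V_DS = V_D − V_S = 4.37 − 0.753 = 3.62 V.
V_ov = V_GS − V_t = 2.82 − 0.469 = 2.35 V.
Since V_DS = 3.62 V ≥ V_ov = 2.35 V, the device is in saturation.
I_D = ½ k_n V_ov² (1 + λ V_DS) = 0.5 × 1.65 × 2.35² × (1 + 0.052 × 3.62) = 5.4 mA.

Saturation; I_D = 5.40 mA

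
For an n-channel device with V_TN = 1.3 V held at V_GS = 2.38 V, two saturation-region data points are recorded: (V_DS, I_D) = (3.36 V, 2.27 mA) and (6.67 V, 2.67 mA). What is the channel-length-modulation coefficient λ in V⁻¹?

With V_GS fixed, I_D ∝ (1 + λ V_DS) in saturation, so I_D2/I_D1 = (1 + λ V_DS2)/(1 + λ V_DS1).
2.67/2.27 = 1.176 = (1 + 6.67 λ)/(1 + 3.36 λ).
Solving: λ (I_D1 V_DS2 − I_D2 V_DS1) = I_D2 − I_D1, so λ = (2.67 − 2.27) / (2.27 × 6.67 − 2.67 × 3.36) = 0.4 / 6.17 = 0.0648 V⁻¹.

λ = 0.0648 V⁻¹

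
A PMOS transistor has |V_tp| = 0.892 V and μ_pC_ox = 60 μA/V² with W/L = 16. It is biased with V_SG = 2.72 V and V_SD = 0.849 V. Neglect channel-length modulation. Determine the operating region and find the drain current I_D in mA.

k_p = μ_pC_ox · (W/L) = 0.96 mA/V².
V_ov = V_SG − |V_tp| = 2.72 − 0.892 = 1.83 V.
Since V_SD = 0.849 V < V_ov = 1.83 V, the device is in the triode region.
I_D = k_p [V_ov · V_SD − ½ V_SD²] = 0.96 × [1.83 × 0.849 − 0.5 × 0.849²] = 1.14 mA.

Triode; I_D = 1.14 mA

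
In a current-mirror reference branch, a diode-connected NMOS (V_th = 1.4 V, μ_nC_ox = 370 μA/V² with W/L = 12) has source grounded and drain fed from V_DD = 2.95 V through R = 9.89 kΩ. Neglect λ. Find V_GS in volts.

V_GS = 1.64 V

With gate tied to drain, V_GS = V_DS ≥ V_GS − V_th, so the device is in saturation.
k_n = μ_nC_ox · (W/L) = 4.44 mA/V².
KCL at the drain: ½ k_n (V_GS − V_th)² = (V_DD − V_GS)/R.
Let x = V_GS − 1.4. Then 22 x² + x − 1.55 = 0, giving x = 0.244 V (positive root), so V_GS = 1.64 V.
I_D = (V_DD − V_GS)/R = (2.95 − 1.64) / 9.89 = 0.132 mA.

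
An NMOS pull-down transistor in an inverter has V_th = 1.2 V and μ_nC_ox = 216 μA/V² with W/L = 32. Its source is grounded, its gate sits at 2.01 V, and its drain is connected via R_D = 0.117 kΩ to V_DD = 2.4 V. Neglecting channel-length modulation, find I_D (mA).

I_D = 2.27 mA

V_GS = V_G = 2.01 V, so V_ov = 2.01 − 1.2 = 0.81 V.
k_n = μ_nC_ox · (W/L) = 6.912 mA/V².
Assume saturation: I_D = ½ k_n V_ov² = 0.5 × 6.912 × 0.81² = 2.27 mA, giving V_DS = V_DD − I_D R_D = 2.4 − 2.27 × 0.117 = 2.13 V.
V_DS = 2.13 V ≥ V_ov = 0.81 V, confirming saturation.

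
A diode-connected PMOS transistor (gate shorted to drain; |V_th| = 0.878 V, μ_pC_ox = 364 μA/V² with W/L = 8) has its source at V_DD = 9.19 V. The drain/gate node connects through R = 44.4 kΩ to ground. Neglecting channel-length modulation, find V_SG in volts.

V_SG = 1.23 V

With gate tied to drain, V_SG = V_SD ≥ V_SG − |V_th|, so the device is in saturation.
k_p = μ_pC_ox · (W/L) = 2.912 mA/V².
KCL at the drain: ½ k_p (V_SG − |V_th|)² = (V_DD − V_SG)/R.
Let x = V_SG − 0.878. Then 64.6 x² + x − 8.312 = 0, giving x = 0.351 V (positive root), so V_SG = 1.23 V.
I_D = (V_DD − V_SG)/R = (9.19 − 1.23) / 44.4 = 0.179 mA.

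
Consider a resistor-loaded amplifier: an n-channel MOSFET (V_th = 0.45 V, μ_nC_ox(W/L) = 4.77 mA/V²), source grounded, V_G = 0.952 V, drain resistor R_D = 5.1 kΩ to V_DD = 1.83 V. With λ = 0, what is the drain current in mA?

V_GS = V_G = 0.952 V, so V_ov = 0.952 − 0.45 = 0.502 V.
Assume saturation: I_D = ½ k_n V_ov² = 0.5 × 4.77 × 0.502² = 0.601 mA, giving V_DS = V_DD − I_D R_D = 1.83 − 0.601 × 5.1 = -1.24 V.
But -1.24 V < V_ov = 0.502 V, so the device is actually in triode.
In triode I_D = k_n[V_ov V_DS − ½ V_DS²] and I_D = (V_DD − V_DS)/R_D. Equating: 12.2 V_DS² − 13.21 V_DS + 1.83 = 0, giving V_DS = 0.163 V (the root below V_ov).
I_D = (1.83 − 0.163) / 5.1 = 0.327 mA.

I_D = 0.327 mA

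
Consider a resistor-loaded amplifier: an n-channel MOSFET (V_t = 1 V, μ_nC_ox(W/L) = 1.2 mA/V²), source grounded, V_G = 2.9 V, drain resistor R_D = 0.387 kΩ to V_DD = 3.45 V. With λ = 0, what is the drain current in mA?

I_D = 2.17 mA

V_GS = V_G = 2.9 V, so V_ov = 2.9 − 1 = 1.9 V.
Assume saturation: I_D = ½ k_n V_ov² = 0.5 × 1.2 × 1.9² = 2.17 mA, giving V_DS = V_DD − I_D R_D = 3.45 − 2.17 × 0.387 = 2.61 V.
V_DS = 2.61 V ≥ V_ov = 1.9 V, confirming saturation.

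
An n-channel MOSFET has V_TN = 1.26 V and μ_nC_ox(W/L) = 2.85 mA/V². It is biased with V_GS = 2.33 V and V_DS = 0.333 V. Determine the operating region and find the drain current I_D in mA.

Triode; I_D = 0.857 mA

V_ov = V_GS − V_TN = 2.33 − 1.26 = 1.07 V.
Since V_DS = 0.333 V < V_ov = 1.07 V, the device is in the triode region.
I_D = k_n [V_ov · V_DS − ½ V_DS²] = 2.85 × [1.07 × 0.333 − 0.5 × 0.333²] = 0.857 mA.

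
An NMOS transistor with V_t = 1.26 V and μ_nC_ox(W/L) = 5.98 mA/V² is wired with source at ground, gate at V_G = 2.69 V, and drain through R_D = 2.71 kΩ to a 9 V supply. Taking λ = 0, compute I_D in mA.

V_GS = V_G = 2.69 V, so V_ov = 2.69 − 1.26 = 1.43 V.
Assume saturation: I_D = ½ k_n V_ov² = 0.5 × 5.98 × 1.43² = 6.11 mA, giving V_DS = V_DD − I_D R_D = 9 − 6.11 × 2.71 = -7.57 V.
But -7.57 V < V_ov = 1.43 V, so the device is actually in triode.
In triode I_D = k_n[V_ov V_DS − ½ V_DS²] and I_D = (V_DD − V_DS)/R_D. Equating: 8.1 V_DS² − 24.17 V_DS + 9 = 0, giving V_DS = 0.436 V (the root below V_ov).
I_D = (9 − 0.436) / 2.71 = 3.16 mA.

I_D = 3.16 mA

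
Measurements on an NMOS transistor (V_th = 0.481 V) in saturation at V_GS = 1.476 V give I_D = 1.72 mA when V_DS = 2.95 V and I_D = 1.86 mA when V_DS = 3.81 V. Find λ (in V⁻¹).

With V_GS fixed, I_D ∝ (1 + λ V_DS) in saturation, so I_D2/I_D1 = (1 + λ V_DS2)/(1 + λ V_DS1).
1.86/1.72 = 1.081 = (1 + 3.81 λ)/(1 + 2.95 λ).
Solving: λ (I_D1 V_DS2 − I_D2 V_DS1) = I_D2 − I_D1, so λ = (1.86 − 1.72) / (1.72 × 3.81 − 1.86 × 2.95) = 0.14 / 1.07 = 0.131 V⁻¹.

λ = 0.131 V⁻¹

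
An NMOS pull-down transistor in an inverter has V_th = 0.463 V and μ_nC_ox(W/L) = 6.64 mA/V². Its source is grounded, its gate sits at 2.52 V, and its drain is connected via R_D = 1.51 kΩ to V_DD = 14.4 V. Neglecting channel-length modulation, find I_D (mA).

I_D = 8.99 mA

V_GS = V_G = 2.52 V, so V_ov = 2.52 − 0.463 = 2.06 V.
Assume saturation: I_D = ½ k_n V_ov² = 0.5 × 6.64 × 2.06² = 14 mA, giving V_DS = V_DD − I_D R_D = 14.4 − 14 × 1.51 = -6.81 V.
But -6.81 V < V_ov = 2.06 V, so the device is actually in triode.
In triode I_D = k_n[V_ov V_DS − ½ V_DS²] and I_D = (V_DD − V_DS)/R_D. Equating: 5.01 V_DS² − 21.62 V_DS + 14.4 = 0, giving V_DS = 0.823 V (the root below V_ov).
I_D = (14.4 − 0.823) / 1.51 = 8.99 mA.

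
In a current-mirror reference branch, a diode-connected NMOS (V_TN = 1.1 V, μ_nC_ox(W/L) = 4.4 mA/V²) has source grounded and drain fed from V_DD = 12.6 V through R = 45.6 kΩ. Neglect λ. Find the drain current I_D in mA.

With gate tied to drain, V_GS = V_DS ≥ V_GS − V_TN, so the device is in saturation.
KCL at the drain: ½ k_n (V_GS − V_TN)² = (V_DD − V_GS)/R.
Let x = V_GS − 1.1. Then 100 x² + x − 11.5 = 0, giving x = 0.334 V (positive root), so V_GS = 1.43 V.
I_D = (V_DD − V_GS)/R = (12.6 − 1.43) / 45.6 = 0.245 mA.

I_D = 0.245 mA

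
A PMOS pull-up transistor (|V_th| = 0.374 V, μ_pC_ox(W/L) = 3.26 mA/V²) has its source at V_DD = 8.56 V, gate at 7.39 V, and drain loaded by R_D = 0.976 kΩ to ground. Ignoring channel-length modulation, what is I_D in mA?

V_SG = V_DD − V_G = 8.56 − 7.39 = 1.17 V, so V_ov = 1.17 − 0.374 = 0.796 V.
Assume saturation: I_D = ½ k_p V_ov² = 0.5 × 3.26 × 0.796² = 1.03 mA, giving V_SD = V_DD − I_D R_D = 8.56 − 1.03 × 0.976 = 7.55 V.
V_SD = 7.55 V ≥ V_ov = 0.796 V, confirming saturation.

I_D = 1.03 mA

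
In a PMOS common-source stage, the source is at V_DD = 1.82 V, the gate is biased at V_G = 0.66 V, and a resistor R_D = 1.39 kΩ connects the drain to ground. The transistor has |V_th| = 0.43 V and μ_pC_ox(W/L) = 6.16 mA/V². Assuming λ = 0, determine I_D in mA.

V_SG = V_DD − V_G = 1.82 − 0.66 = 1.16 V, so V_ov = 1.16 − 0.43 = 0.73 V.
Assume saturation: I_D = ½ k_p V_ov² = 0.5 × 6.16 × 0.73² = 1.64 mA, giving V_SD = V_DD − I_D R_D = 1.82 − 1.64 × 1.39 = -0.461 V.
But -0.461 V < V_ov = 0.73 V, so the device is actually in triode.
In triode I_D = k_p[V_ov V_SD − ½ V_SD²] and I_D = (V_DD − V_SD)/R_D. Equating: 4.28 V_SD² − 7.251 V_SD + 1.82 = 0, giving V_SD = 0.306 V (the root below V_ov).
I_D = (1.82 − 0.306) / 1.39 = 1.09 mA.

I_D = 1.09 mA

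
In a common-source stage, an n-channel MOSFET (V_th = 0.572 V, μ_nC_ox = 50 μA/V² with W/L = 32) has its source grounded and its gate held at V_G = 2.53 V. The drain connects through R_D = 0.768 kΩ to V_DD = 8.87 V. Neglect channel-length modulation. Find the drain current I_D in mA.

V_GS = V_G = 2.53 V, so V_ov = 2.53 − 0.572 = 1.96 V.
k_n = μ_nC_ox · (W/L) = 1.6 mA/V².
Assume saturation: I_D = ½ k_n V_ov² = 0.5 × 1.6 × 1.96² = 3.07 mA, giving V_DS = V_DD − I_D R_D = 8.87 − 3.07 × 0.768 = 6.51 V.
V_DS = 6.51 V ≥ V_ov = 1.96 V, confirming saturation.

I_D = 3.07 mA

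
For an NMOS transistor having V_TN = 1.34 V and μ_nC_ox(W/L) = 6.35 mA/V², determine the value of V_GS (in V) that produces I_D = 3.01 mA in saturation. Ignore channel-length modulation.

V_GS = 2.31 V

In saturation I_D = ½ k_n (V_GS − V_TN)², so V_GS − V_TN = √(2 I_D / k_n) = √(2 × 3.01 / 6.35) = 0.974 V.
V_GS = 1.34 + 0.974 = 2.31 V.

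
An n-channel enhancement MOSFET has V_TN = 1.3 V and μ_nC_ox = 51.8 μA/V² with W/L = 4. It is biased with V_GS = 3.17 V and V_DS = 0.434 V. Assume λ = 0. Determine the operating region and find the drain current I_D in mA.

k_n = μ_nC_ox · (W/L) = 0.2072 mA/V².
V_ov = V_GS − V_TN = 3.17 − 1.3 = 1.87 V.
Since V_DS = 0.434 V < V_ov = 1.87 V, the device is in the triode region.
I_D = k_n [V_ov · V_DS − ½ V_DS²] = 0.2072 × [1.87 × 0.434 − 0.5 × 0.434²] = 0.149 mA.

Triode; I_D = 0.149 mA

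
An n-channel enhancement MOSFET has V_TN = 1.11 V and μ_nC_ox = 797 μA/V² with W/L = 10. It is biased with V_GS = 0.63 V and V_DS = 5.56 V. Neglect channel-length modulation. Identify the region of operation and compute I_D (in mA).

V_GS = 0.63 V < V_TN = 1.11 V, so the transistor is in cutoff.

Cutoff; I_D = 0 mA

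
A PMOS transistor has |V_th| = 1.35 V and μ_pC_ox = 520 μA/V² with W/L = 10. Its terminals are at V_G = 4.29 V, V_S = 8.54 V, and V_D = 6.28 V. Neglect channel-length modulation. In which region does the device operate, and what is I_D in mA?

Triode; I_D = 20.8 mA

V_SG = V_S − V_G = 8.54 − 4.29 = 4.25 V; V_SD = V_S − V_D = 8.54 − 6.28 = 2.26 V.
k_p = μ_pC_ox · (W/L) = 5.2 mA/V².
V_ov = V_SG − |V_th| = 4.25 − 1.35 = 2.9 V.
Since V_SD = 2.26 V < V_ov = 2.9 V, the device is in the triode region.
I_D = k_p [V_ov · V_SD − ½ V_SD²] = 5.2 × [2.9 × 2.26 − 0.5 × 2.26²] = 20.8 mA.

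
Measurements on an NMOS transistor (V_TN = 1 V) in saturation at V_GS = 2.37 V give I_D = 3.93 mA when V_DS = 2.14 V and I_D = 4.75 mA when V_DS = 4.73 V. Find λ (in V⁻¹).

λ = 0.0973 V⁻¹

With V_GS fixed, I_D ∝ (1 + λ V_DS) in saturation, so I_D2/I_D1 = (1 + λ V_DS2)/(1 + λ V_DS1).
4.75/3.93 = 1.209 = (1 + 4.73 λ)/(1 + 2.14 λ).
Solving: λ (I_D1 V_DS2 − I_D2 V_DS1) = I_D2 − I_D1, so λ = (4.75 − 3.93) / (3.93 × 4.73 − 4.75 × 2.14) = 0.82 / 8.42 = 0.0973 V⁻¹.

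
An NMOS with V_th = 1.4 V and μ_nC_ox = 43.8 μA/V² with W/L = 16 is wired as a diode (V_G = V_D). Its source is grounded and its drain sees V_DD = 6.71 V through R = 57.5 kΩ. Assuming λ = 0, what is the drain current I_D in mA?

With gate tied to drain, V_GS = V_DS ≥ V_GS − V_th, so the device is in saturation.
k_n = μ_nC_ox · (W/L) = 0.7008 mA/V².
KCL at the drain: ½ k_n (V_GS − V_th)² = (V_DD − V_GS)/R.
Let x = V_GS − 1.4. Then 20.1 x² + x − 5.31 = 0, giving x = 0.489 V (positive root), so V_GS = 1.89 V.
I_D = (V_DD − V_GS)/R = (6.71 − 1.89) / 57.5 = 0.0838 mA.

I_D = 0.0838 mA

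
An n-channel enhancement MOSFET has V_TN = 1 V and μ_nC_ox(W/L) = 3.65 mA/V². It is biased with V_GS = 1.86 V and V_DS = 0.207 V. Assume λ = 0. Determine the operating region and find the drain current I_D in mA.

V_ov = V_GS − V_TN = 1.86 − 1 = 0.86 V.
Since V_DS = 0.207 V < V_ov = 0.86 V, the device is in the triode region.
I_D = k_n [V_ov · V_DS − ½ V_DS²] = 3.65 × [0.86 × 0.207 − 0.5 × 0.207²] = 0.572 mA.

Triode; I_D = 0.572 mA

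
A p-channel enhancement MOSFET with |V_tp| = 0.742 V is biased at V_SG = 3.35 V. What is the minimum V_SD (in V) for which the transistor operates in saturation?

V_SD,sat = 2.61 V

The boundary between triode and saturation is V_SD = V_SG − |V_tp| = V_ov.
V_ov = 3.35 − 0.742 = 2.61 V.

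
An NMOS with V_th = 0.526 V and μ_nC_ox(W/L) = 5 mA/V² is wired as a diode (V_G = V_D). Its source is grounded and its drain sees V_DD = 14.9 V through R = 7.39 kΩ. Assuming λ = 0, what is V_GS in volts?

V_GS = 1.38 V

With gate tied to drain, V_GS = V_DS ≥ V_GS − V_th, so the device is in saturation.
KCL at the drain: ½ k_n (V_GS − V_th)² = (V_DD − V_GS)/R.
Let x = V_GS − 0.526. Then 18.5 x² + x − 14.37 = 0, giving x = 0.855 V (positive root), so V_GS = 1.38 V.
I_D = (V_DD − V_GS)/R = (14.9 − 1.38) / 7.39 = 1.83 mA.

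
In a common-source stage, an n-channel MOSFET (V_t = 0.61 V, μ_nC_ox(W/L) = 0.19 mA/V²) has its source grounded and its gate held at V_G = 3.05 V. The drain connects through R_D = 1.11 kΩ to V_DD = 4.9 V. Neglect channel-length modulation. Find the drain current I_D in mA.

V_GS = V_G = 3.05 V, so V_ov = 3.05 − 0.61 = 2.44 V.
Assume saturation: I_D = ½ k_n V_ov² = 0.5 × 0.19 × 2.44² = 0.566 mA, giving V_DS = V_DD − I_D R_D = 4.9 − 0.566 × 1.11 = 4.27 V.
V_DS = 4.27 V ≥ V_ov = 2.44 V, confirming saturation.

I_D = 0.566 mA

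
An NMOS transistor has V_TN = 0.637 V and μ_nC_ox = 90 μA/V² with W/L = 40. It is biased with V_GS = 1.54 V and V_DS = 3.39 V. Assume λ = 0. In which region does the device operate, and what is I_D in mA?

Saturation; I_D = 1.47 mA

k_n = μ_nC_ox · (W/L) = 3.6 mA/V².
V_ov = V_GS − V_TN = 1.54 − 0.637 = 0.903 V.
Since V_DS = 3.39 V ≥ V_ov = 0.903 V, the device is in saturation.
I_D = ½ k_n V_ov² = 0.5 × 3.6 × 0.903² = 1.47 mA.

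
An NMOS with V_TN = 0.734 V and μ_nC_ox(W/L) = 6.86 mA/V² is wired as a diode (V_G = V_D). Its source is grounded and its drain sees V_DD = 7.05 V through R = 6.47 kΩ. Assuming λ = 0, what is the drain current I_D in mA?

I_D = 0.897 mA

With gate tied to drain, V_GS = V_DS ≥ V_GS − V_TN, so the device is in saturation.
KCL at the drain: ½ k_n (V_GS − V_TN)² = (V_DD − V_GS)/R.
Let x = V_GS − 0.734. Then 22.2 x² + x − 6.316 = 0, giving x = 0.511 V (positive root), so V_GS = 1.25 V.
I_D = (V_DD − V_GS)/R = (7.05 − 1.25) / 6.47 = 0.897 mA.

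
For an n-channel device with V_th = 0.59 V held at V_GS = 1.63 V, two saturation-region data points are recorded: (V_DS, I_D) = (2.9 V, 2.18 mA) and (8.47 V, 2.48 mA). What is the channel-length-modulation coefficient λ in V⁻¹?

With V_GS fixed, I_D ∝ (1 + λ V_DS) in saturation, so I_D2/I_D1 = (1 + λ V_DS2)/(1 + λ V_DS1).
2.48/2.18 = 1.138 = (1 + 8.47 λ)/(1 + 2.9 λ).
Solving: λ (I_D1 V_DS2 − I_D2 V_DS1) = I_D2 − I_D1, so λ = (2.48 − 2.18) / (2.18 × 8.47 − 2.48 × 2.9) = 0.3 / 11.3 = 0.0266 V⁻¹.

λ = 0.0266 V⁻¹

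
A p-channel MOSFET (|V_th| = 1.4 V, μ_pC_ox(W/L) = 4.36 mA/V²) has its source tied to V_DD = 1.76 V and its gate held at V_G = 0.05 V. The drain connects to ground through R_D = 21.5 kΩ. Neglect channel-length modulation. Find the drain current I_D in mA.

V_SG = V_DD − V_G = 1.76 − 0.05 = 1.71 V, so V_ov = 1.71 − 1.4 = 0.31 V.
Assume saturation: I_D = ½ k_p V_ov² = 0.5 × 4.36 × 0.31² = 0.209 mA, giving V_SD = V_DD − I_D R_D = 1.76 − 0.209 × 21.5 = -2.74 V.
But -2.74 V < V_ov = 0.31 V, so the device is actually in triode.
In triode I_D = k_p[V_ov V_SD − ½ V_SD²] and I_D = (V_DD − V_SD)/R_D. Equating: 46.9 V_SD² − 30.06 V_SD + 1.76 = 0, giving V_SD = 0.0652 V (the root below V_ov).
I_D = (1.76 − 0.0652) / 21.5 = 0.0788 mA.

I_D = 0.0788 mA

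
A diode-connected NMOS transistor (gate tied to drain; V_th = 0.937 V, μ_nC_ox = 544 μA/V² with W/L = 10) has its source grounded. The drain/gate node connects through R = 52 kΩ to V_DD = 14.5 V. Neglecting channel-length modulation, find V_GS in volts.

V_GS = 1.24 V

With gate tied to drain, V_GS = V_DS ≥ V_GS − V_th, so the device is in saturation.
k_n = μ_nC_ox · (W/L) = 5.44 mA/V².
KCL at the drain: ½ k_n (V_GS − V_th)² = (V_DD − V_GS)/R.
Let x = V_GS − 0.937. Then 141 x² + x − 13.56 = 0, giving x = 0.306 V (positive root), so V_GS = 1.24 V.
I_D = (V_DD − V_GS)/R = (14.5 − 1.24) / 52 = 0.255 mA.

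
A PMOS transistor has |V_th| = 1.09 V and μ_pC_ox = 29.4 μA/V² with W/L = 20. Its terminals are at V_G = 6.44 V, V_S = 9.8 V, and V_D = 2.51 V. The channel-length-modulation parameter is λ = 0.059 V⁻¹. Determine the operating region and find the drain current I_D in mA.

Saturation; I_D = 2.17 mA

V_SG = V_S − V_G = 9.8 − 6.44 = 3.36 V; V_SD = V_S − V_D = 9.8 − 2.51 = 7.29 V.
k_p = μ_pC_ox · (W/L) = 0.588 mA/V².
V_ov = V_SG − |V_th| = 3.36 − 1.09 = 2.27 V.
Since V_SD = 7.29 V ≥ V_ov = 2.27 V, the device is in saturation.
I_D = ½ k_p V_ov² (1 + λ V_SD) = 0.5 × 0.588 × 2.27² × (1 + 0.059 × 7.29) = 2.17 mA.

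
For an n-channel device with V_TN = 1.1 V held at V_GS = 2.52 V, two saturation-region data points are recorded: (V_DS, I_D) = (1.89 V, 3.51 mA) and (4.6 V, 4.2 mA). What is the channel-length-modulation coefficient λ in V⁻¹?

λ = 0.0841 V⁻¹

With V_GS fixed, I_D ∝ (1 + λ V_DS) in saturation, so I_D2/I_D1 = (1 + λ V_DS2)/(1 + λ V_DS1).
4.2/3.51 = 1.197 = (1 + 4.6 λ)/(1 + 1.89 λ).
Solving: λ (I_D1 V_DS2 − I_D2 V_DS1) = I_D2 − I_D1, so λ = (4.2 − 3.51) / (3.51 × 4.6 − 4.2 × 1.89) = 0.69 / 8.21 = 0.0841 V⁻¹.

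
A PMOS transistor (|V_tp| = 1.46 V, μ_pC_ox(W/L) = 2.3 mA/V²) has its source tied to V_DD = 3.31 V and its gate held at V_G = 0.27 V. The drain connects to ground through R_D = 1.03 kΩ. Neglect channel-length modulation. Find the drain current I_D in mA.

V_SG = V_DD − V_G = 3.31 − 0.27 = 3.04 V, so V_ov = 3.04 − 1.46 = 1.58 V.
Assume saturation: I_D = ½ k_p V_ov² = 0.5 × 2.3 × 1.58² = 2.87 mA, giving V_SD = V_DD − I_D R_D = 3.31 − 2.87 × 1.03 = 0.353 V.
But 0.353 V < V_ov = 1.58 V, so the device is actually in triode.
In triode I_D = k_p[V_ov V_SD − ½ V_SD²] and I_D = (V_DD − V_SD)/R_D. Equating: 1.18 V_SD² − 4.743 V_SD + 3.31 = 0, giving V_SD = 0.9 V (the root below V_ov).
I_D = (3.31 − 0.9) / 1.03 = 2.34 mA.

I_D = 2.34 mA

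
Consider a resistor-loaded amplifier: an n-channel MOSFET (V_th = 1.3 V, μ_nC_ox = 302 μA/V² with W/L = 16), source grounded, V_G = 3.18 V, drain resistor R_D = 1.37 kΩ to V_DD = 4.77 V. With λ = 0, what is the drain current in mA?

I_D = 3.20 mA

V_GS = V_G = 3.18 V, so V_ov = 3.18 − 1.3 = 1.88 V.
k_n = μ_nC_ox · (W/L) = 4.832 mA/V².
Assume saturation: I_D = ½ k_n V_ov² = 0.5 × 4.832 × 1.88² = 8.54 mA, giving V_DS = V_DD − I_D R_D = 4.77 − 8.54 × 1.37 = -6.93 V.
But -6.93 V < V_ov = 1.88 V, so the device is actually in triode.
In triode I_D = k_n[V_ov V_DS − ½ V_DS²] and I_D = (V_DD − V_DS)/R_D. Equating: 3.31 V_DS² − 13.45 V_DS + 4.77 = 0, giving V_DS = 0.393 V (the root below V_ov).
I_D = (4.77 − 0.393) / 1.37 = 3.2 mA.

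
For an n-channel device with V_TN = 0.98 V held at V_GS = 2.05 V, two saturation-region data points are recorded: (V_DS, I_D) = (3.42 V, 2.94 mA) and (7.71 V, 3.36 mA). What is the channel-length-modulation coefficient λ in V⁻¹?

With V_GS fixed, I_D ∝ (1 + λ V_DS) in saturation, so I_D2/I_D1 = (1 + λ V_DS2)/(1 + λ V_DS1).
3.36/2.94 = 1.143 = (1 + 7.71 λ)/(1 + 3.42 λ).
Solving: λ (I_D1 V_DS2 − I_D2 V_DS1) = I_D2 − I_D1, so λ = (3.36 − 2.94) / (2.94 × 7.71 − 3.36 × 3.42) = 0.42 / 11.2 = 0.0376 V⁻¹.

λ = 0.0376 V⁻¹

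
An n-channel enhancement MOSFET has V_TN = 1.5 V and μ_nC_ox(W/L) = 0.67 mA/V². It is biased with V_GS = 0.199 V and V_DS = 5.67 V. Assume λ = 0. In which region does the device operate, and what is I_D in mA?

Cutoff; I_D = 0 mA

V_GS = 0.199 V < V_TN = 1.5 V, so the transistor is in cutoff.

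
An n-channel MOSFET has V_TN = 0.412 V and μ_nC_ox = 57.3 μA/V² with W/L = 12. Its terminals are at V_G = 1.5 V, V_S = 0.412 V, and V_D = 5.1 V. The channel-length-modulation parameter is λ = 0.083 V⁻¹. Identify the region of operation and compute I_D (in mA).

V_GS = V_G − V_S = 1.5 − 0.412 = 1.09 V; V_DS = V_D − V_S = 5.1 − 0.412 = 4.69 V.
k_n = μ_nC_ox · (W/L) = 0.6876 mA/V².
V_ov = V_GS − V_TN = 1.09 − 0.412 = 0.676 V.
Since V_DS = 4.69 V ≥ V_ov = 0.676 V, the device is in saturation.
I_D = ½ k_n V_ov² (1 + λ V_DS) = 0.5 × 0.6876 × 0.676² × (1 + 0.083 × 4.69) = 0.218 mA.

Saturation; I_D = 0.218 mA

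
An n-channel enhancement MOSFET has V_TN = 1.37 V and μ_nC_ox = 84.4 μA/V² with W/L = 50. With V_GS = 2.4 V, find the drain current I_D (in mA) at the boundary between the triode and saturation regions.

I_D = 2.24 mA

At the boundary V_DS = V_ov = V_GS − V_TN = 2.4 − 1.37 = 1.03 V.
k_n = μ_nC_ox · (W/L) = 4.22 mA/V².
I_D = ½ k_n V_ov² = 0.5 × 4.22 × 1.03² = 2.24 mA.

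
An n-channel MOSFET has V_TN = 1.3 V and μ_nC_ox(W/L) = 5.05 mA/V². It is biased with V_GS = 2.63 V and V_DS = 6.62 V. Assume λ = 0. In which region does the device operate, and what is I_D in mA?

Saturation; I_D = 4.47 mA

V_ov = V_GS − V_TN = 2.63 − 1.3 = 1.33 V.
Since V_DS = 6.62 V ≥ V_ov = 1.33 V, the device is in saturation.
I_D = ½ k_n V_ov² = 0.5 × 5.05 × 1.33² = 4.47 mA.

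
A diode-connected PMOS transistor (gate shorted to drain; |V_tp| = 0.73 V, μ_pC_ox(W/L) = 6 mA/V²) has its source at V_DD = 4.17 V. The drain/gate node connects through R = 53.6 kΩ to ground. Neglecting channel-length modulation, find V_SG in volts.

V_SG = 0.873 V

With gate tied to drain, V_SG = V_SD ≥ V_SG − |V_tp|, so the device is in saturation.
KCL at the drain: ½ k_p (V_SG − |V_tp|)² = (V_DD − V_SG)/R.
Let x = V_SG − 0.73. Then 161 x² + x − 3.44 = 0, giving x = 0.143 V (positive root), so V_SG = 0.873 V.
I_D = (V_DD − V_SG)/R = (4.17 − 0.873) / 53.6 = 0.0615 mA.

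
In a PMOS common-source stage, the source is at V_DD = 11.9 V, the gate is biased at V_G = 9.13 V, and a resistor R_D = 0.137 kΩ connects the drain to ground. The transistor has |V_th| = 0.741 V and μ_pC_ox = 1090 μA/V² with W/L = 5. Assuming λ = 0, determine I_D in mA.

I_D = 11.2 mA

V_SG = V_DD − V_G = 11.9 − 9.13 = 2.77 V, so V_ov = 2.77 − 0.741 = 2.03 V.
k_p = μ_pC_ox · (W/L) = 5.45 mA/V².
Assume saturation: I_D = ½ k_p V_ov² = 0.5 × 5.45 × 2.03² = 11.2 mA, giving V_SD = V_DD − I_D R_D = 11.9 − 11.2 × 0.137 = 10.4 V.
V_SD = 10.4 V ≥ V_ov = 2.03 V, confirming saturation.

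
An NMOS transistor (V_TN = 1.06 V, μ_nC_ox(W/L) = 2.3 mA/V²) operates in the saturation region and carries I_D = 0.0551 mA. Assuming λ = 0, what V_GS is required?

V_GS = 1.28 V

In saturation I_D = ½ k_n (V_GS − V_TN)², so V_GS − V_TN = √(2 I_D / k_n) = √(2 × 0.0551 / 2.3) = 0.219 V.
V_GS = 1.06 + 0.219 = 1.28 V.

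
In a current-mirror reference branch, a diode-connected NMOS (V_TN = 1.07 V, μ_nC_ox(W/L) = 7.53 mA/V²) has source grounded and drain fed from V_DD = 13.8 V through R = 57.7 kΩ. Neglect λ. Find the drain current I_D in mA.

With gate tied to drain, V_GS = V_DS ≥ V_GS − V_TN, so the device is in saturation.
KCL at the drain: ½ k_n (V_GS − V_TN)² = (V_DD − V_GS)/R.
Let x = V_GS − 1.07. Then 217 x² + x − 12.73 = 0, giving x = 0.24 V (positive root), so V_GS = 1.31 V.
I_D = (V_DD − V_GS)/R = (13.8 − 1.31) / 57.7 = 0.216 mA.

I_D = 0.216 mA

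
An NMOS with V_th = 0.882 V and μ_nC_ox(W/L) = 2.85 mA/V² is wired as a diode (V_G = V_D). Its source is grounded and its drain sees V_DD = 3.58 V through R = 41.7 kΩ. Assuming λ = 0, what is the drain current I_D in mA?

With gate tied to drain, V_GS = V_DS ≥ V_GS − V_th, so the device is in saturation.
KCL at the drain: ½ k_n (V_GS − V_th)² = (V_DD − V_GS)/R.
Let x = V_GS − 0.882. Then 59.4 x² + x − 2.698 = 0, giving x = 0.205 V (positive root), so V_GS = 1.09 V.
I_D = (V_DD − V_GS)/R = (3.58 − 1.09) / 41.7 = 0.0598 mA.

I_D = 0.0598 mA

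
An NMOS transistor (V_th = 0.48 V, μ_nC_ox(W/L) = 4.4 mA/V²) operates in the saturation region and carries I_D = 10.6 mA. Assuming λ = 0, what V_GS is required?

In saturation I_D = ½ k_n (V_GS − V_th)², so V_GS − V_th = √(2 I_D / k_n) = √(2 × 10.6 / 4.4) = 2.2 V.
V_GS = 0.48 + 2.2 = 2.68 V.

V_GS = 2.68 V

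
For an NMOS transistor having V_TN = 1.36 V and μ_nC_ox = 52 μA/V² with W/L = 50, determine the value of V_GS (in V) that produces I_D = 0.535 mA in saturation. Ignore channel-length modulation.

V_GS = 2.00 V

k_n = μ_nC_ox · (W/L) = 2.6 mA/V².
In saturation I_D = ½ k_n (V_GS − V_TN)², so V_GS − V_TN = √(2 I_D / k_n) = √(2 × 0.535 / 2.6) = 0.642 V.
V_GS = 1.36 + 0.642 = 2 V.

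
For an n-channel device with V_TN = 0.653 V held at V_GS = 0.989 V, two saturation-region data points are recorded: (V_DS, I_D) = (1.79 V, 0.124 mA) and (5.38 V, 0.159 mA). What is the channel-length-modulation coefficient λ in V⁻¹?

With V_GS fixed, I_D ∝ (1 + λ V_DS) in saturation, so I_D2/I_D1 = (1 + λ V_DS2)/(1 + λ V_DS1).
0.159/0.124 = 1.282 = (1 + 5.38 λ)/(1 + 1.79 λ).
Solving: λ (I_D1 V_DS2 − I_D2 V_DS1) = I_D2 − I_D1, so λ = (0.159 − 0.124) / (0.124 × 5.38 − 0.159 × 1.79) = 0.035 / 0.383 = 0.0915 V⁻¹.

λ = 0.0915 V⁻¹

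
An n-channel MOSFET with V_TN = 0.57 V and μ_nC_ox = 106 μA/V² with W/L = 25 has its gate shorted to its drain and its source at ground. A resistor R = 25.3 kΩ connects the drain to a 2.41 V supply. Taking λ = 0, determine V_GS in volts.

V_GS = 0.790 V

With gate tied to drain, V_GS = V_DS ≥ V_GS − V_TN, so the device is in saturation.
k_n = μ_nC_ox · (W/L) = 2.65 mA/V².
KCL at the drain: ½ k_n (V_GS − V_TN)² = (V_DD − V_GS)/R.
Let x = V_GS − 0.57. Then 33.5 x² + x − 1.84 = 0, giving x = 0.22 V (positive root), so V_GS = 0.79 V.
I_D = (V_DD − V_GS)/R = (2.41 − 0.79) / 25.3 = 0.064 mA.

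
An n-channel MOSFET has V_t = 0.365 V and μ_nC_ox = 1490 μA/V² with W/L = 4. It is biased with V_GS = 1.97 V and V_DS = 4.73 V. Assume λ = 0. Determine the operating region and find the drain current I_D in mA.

Saturation; I_D = 7.68 mA

k_n = μ_nC_ox · (W/L) = 5.96 mA/V².
V_ov = V_GS − V_t = 1.97 − 0.365 = 1.6 V.
Since V_DS = 4.73 V ≥ V_ov = 1.6 V, the device is in saturation.
I_D = ½ k_n V_ov² = 0.5 × 5.96 × 1.6² = 7.68 mA.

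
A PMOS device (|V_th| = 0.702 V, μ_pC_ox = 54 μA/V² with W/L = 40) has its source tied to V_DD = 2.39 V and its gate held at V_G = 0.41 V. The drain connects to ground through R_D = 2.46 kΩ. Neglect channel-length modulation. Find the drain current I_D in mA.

I_D = 0.830 mA

V_SG = V_DD − V_G = 2.39 − 0.41 = 1.98 V, so V_ov = 1.98 − 0.702 = 1.28 V.
k_p = μ_pC_ox · (W/L) = 2.16 mA/V².
Assume saturation: I_D = ½ k_p V_ov² = 0.5 × 2.16 × 1.28² = 1.76 mA, giving V_SD = V_DD − I_D R_D = 2.39 − 1.76 × 2.46 = -1.95 V.
But -1.95 V < V_ov = 1.28 V, so the device is actually in triode.
In triode I_D = k_p[V_ov V_SD − ½ V_SD²] and I_D = (V_DD − V_SD)/R_D. Equating: 2.66 V_SD² − 7.791 V_SD + 2.39 = 0, giving V_SD = 0.348 V (the root below V_ov).
I_D = (2.39 − 0.348) / 2.46 = 0.83 mA.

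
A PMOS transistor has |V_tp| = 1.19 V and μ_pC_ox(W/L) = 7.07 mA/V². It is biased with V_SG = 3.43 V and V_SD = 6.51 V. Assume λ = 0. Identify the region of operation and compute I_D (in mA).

V_ov = V_SG − |V_tp| = 3.43 − 1.19 = 2.24 V.
Since V_SD = 6.51 V ≥ V_ov = 2.24 V, the device is in saturation.
I_D = ½ k_p V_ov² = 0.5 × 7.07 × 2.24² = 17.7 mA.

Saturation; I_D = 17.7 mA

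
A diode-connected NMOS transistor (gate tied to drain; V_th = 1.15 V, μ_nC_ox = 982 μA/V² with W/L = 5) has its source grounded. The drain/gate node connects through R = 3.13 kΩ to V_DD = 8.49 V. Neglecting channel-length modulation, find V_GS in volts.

V_GS = 2.06 V

With gate tied to drain, V_GS = V_DS ≥ V_GS − V_th, so the device is in saturation.
k_n = μ_nC_ox · (W/L) = 4.91 mA/V².
KCL at the drain: ½ k_n (V_GS − V_th)² = (V_DD − V_GS)/R.
Let x = V_GS − 1.15. Then 7.68 x² + x − 7.34 = 0, giving x = 0.914 V (positive root), so V_GS = 2.06 V.
I_D = (V_DD − V_GS)/R = (8.49 − 2.06) / 3.13 = 2.05 mA.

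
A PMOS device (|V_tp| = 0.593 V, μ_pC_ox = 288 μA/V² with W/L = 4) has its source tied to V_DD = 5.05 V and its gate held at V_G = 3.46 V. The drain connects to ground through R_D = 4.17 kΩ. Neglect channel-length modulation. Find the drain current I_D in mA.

I_D = 0.573 mA

V_SG = V_DD − V_G = 5.05 − 3.46 = 1.59 V, so V_ov = 1.59 − 0.593 = 0.997 V.
k_p = μ_pC_ox · (W/L) = 1.152 mA/V².
Assume saturation: I_D = ½ k_p V_ov² = 0.5 × 1.152 × 0.997² = 0.573 mA, giving V_SD = V_DD − I_D R_D = 5.05 − 0.573 × 4.17 = 2.66 V.
V_SD = 2.66 V ≥ V_ov = 0.997 V, confirming saturation.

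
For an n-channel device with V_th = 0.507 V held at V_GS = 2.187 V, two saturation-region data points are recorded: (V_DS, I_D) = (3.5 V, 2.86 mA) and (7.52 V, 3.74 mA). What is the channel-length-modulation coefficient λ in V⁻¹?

With V_GS fixed, I_D ∝ (1 + λ V_DS) in saturation, so I_D2/I_D1 = (1 + λ V_DS2)/(1 + λ V_DS1).
3.74/2.86 = 1.308 = (1 + 7.52 λ)/(1 + 3.5 λ).
Solving: λ (I_D1 V_DS2 − I_D2 V_DS1) = I_D2 − I_D1, so λ = (3.74 − 2.86) / (2.86 × 7.52 − 3.74 × 3.5) = 0.88 / 8.42 = 0.105 V⁻¹.

λ = 0.105 V⁻¹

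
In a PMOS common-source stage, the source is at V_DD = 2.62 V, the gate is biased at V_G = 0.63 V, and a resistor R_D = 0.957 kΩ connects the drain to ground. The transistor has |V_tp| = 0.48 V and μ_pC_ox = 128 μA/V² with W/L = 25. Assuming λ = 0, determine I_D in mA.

V_SG = V_DD − V_G = 2.62 − 0.63 = 1.99 V, so V_ov = 1.99 − 0.48 = 1.51 V.
k_p = μ_pC_ox · (W/L) = 3.2 mA/V².
Assume saturation: I_D = ½ k_p V_ov² = 0.5 × 3.2 × 1.51² = 3.65 mA, giving V_SD = V_DD − I_D R_D = 2.62 − 3.65 × 0.957 = -0.871 V.
But -0.871 V < V_ov = 1.51 V, so the device is actually in triode.
In triode I_D = k_p[V_ov V_SD − ½ V_SD²] and I_D = (V_DD − V_SD)/R_D. Equating: 1.53 V_SD² − 5.624 V_SD + 2.62 = 0, giving V_SD = 0.547 V (the root below V_ov).
I_D = (2.62 − 0.547) / 0.957 = 2.17 mA.

I_D = 2.17 mA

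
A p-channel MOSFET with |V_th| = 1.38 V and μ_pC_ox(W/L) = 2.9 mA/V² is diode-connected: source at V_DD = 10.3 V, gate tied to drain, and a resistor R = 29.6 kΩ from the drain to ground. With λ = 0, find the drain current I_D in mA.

With gate tied to drain, V_SG = V_SD ≥ V_SG − |V_th|, so the device is in saturation.
KCL at the drain: ½ k_p (V_SG − |V_th|)² = (V_DD − V_SG)/R.
Let x = V_SG − 1.38. Then 42.9 x² + x − 8.92 = 0, giving x = 0.444 V (positive root), so V_SG = 1.82 V.
I_D = (V_DD − V_SG)/R = (10.3 − 1.82) / 29.6 = 0.286 mA.

I_D = 0.286 mA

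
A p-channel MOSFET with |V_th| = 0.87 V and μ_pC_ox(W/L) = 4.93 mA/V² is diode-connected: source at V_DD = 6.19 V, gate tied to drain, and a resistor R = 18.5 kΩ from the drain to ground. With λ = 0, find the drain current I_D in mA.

With gate tied to drain, V_SG = V_SD ≥ V_SG − |V_th|, so the device is in saturation.
KCL at the drain: ½ k_p (V_SG − |V_th|)² = (V_DD − V_SG)/R.
Let x = V_SG − 0.87. Then 45.6 x² + x − 5.32 = 0, giving x = 0.331 V (positive root), so V_SG = 1.2 V.
I_D = (V_DD − V_SG)/R = (6.19 − 1.2) / 18.5 = 0.27 mA.

I_D = 0.270 mA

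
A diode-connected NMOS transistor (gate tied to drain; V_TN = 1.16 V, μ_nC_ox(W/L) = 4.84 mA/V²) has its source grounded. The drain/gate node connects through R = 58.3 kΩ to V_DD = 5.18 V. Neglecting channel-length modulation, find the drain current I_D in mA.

With gate tied to drain, V_GS = V_DS ≥ V_GS − V_TN, so the device is in saturation.
KCL at the drain: ½ k_n (V_GS − V_TN)² = (V_DD − V_GS)/R.
Let x = V_GS − 1.16. Then 141 x² + x − 4.02 = 0, giving x = 0.165 V (positive root), so V_GS = 1.33 V.
I_D = (V_DD − V_GS)/R = (5.18 − 1.33) / 58.3 = 0.0661 mA.

I_D = 0.0661 mA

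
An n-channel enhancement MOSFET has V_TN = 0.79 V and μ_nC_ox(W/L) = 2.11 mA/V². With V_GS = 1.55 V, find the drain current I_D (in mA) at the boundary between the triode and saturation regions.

I_D = 0.609 mA

At the boundary V_DS = V_ov = V_GS − V_TN = 1.55 − 0.79 = 0.76 V.
I_D = ½ k_n V_ov² = 0.5 × 2.11 × 0.76² = 0.609 mA.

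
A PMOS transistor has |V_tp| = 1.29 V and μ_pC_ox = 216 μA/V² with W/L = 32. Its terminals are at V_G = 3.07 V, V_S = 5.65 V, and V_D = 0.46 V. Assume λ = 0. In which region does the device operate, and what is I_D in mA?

V_SG = V_S − V_G = 5.65 − 3.07 = 2.58 V; V_SD = V_S − V_D = 5.65 − 0.46 = 5.19 V.
k_p = μ_pC_ox · (W/L) = 6.912 mA/V².
V_ov = V_SG − |V_tp| = 2.58 − 1.29 = 1.29 V.
Since V_SD = 5.19 V ≥ V_ov = 1.29 V, the device is in saturation.
I_D = ½ k_p V_ov² = 0.5 × 6.912 × 1.29² = 5.75 mA.

Saturation; I_D = 5.75 mA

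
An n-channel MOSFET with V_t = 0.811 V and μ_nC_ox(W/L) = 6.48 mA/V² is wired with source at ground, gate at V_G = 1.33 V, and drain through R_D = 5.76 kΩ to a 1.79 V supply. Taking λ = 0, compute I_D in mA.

V_GS = V_G = 1.33 V, so V_ov = 1.33 − 0.811 = 0.519 V.
Assume saturation: I_D = ½ k_n V_ov² = 0.5 × 6.48 × 0.519² = 0.873 mA, giving V_DS = V_DD − I_D R_D = 1.79 − 0.873 × 5.76 = -3.24 V.
But -3.24 V < V_ov = 0.519 V, so the device is actually in triode.
In triode I_D = k_n[V_ov V_DS − ½ V_DS²] and I_D = (V_DD − V_DS)/R_D. Equating: 18.7 V_DS² − 20.37 V_DS + 1.79 = 0, giving V_DS = 0.0964 V (the root below V_ov).
I_D = (1.79 − 0.0964) / 5.76 = 0.294 mA.

I_D = 0.294 mA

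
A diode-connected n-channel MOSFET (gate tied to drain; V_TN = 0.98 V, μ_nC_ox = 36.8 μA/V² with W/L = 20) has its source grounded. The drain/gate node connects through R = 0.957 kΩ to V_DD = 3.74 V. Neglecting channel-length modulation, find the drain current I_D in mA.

I_D = 1.09 mA

With gate tied to drain, V_GS = V_DS ≥ V_GS − V_TN, so the device is in saturation.
k_n = μ_nC_ox · (W/L) = 0.736 mA/V².
KCL at the drain: ½ k_n (V_GS − V_TN)² = (V_DD − V_GS)/R.
Let x = V_GS − 0.98. Then 0.352 x² + x − 2.76 = 0, giving x = 1.72 V (positive root), so V_GS = 2.7 V.
I_D = (V_DD − V_GS)/R = (3.74 − 2.7) / 0.957 = 1.09 mA.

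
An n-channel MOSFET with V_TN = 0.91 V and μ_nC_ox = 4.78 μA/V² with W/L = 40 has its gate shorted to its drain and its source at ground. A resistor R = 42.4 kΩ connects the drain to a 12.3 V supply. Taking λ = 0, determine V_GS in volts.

V_GS = 2.47 V

With gate tied to drain, V_GS = V_DS ≥ V_GS − V_TN, so the device is in saturation.
k_n = μ_nC_ox · (W/L) = 0.1912 mA/V².
KCL at the drain: ½ k_n (V_GS − V_TN)² = (V_DD − V_GS)/R.
Let x = V_GS − 0.91. Then 4.05 x² + x − 11.39 = 0, giving x = 1.56 V (positive root), so V_GS = 2.47 V.
I_D = (V_DD − V_GS)/R = (12.3 − 2.47) / 42.4 = 0.232 mA.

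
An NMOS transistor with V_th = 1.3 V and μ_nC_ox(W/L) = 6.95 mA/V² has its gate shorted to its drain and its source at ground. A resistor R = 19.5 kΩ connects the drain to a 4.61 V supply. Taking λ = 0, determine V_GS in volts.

V_GS = 1.51 V

With gate tied to drain, V_GS = V_DS ≥ V_GS − V_th, so the device is in saturation.
KCL at the drain: ½ k_n (V_GS − V_th)² = (V_DD − V_GS)/R.
Let x = V_GS − 1.3. Then 67.8 x² + x − 3.31 = 0, giving x = 0.214 V (positive root), so V_GS = 1.51 V.
I_D = (V_DD − V_GS)/R = (4.61 − 1.51) / 19.5 = 0.159 mA.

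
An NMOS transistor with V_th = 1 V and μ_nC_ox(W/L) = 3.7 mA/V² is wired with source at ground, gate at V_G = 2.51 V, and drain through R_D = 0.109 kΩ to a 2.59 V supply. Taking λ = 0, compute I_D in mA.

V_GS = V_G = 2.51 V, so V_ov = 2.51 − 1 = 1.51 V.
Assume saturation: I_D = ½ k_n V_ov² = 0.5 × 3.7 × 1.51² = 4.22 mA, giving V_DS = V_DD − I_D R_D = 2.59 − 4.22 × 0.109 = 2.13 V.
V_DS = 2.13 V ≥ V_ov = 1.51 V, confirming saturation.

I_D = 4.22 mA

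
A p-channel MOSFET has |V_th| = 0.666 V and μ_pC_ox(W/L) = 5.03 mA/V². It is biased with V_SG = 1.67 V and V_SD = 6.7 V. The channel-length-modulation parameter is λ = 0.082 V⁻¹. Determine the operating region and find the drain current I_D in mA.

V_ov = V_SG − |V_th| = 1.67 − 0.666 = 1 V.
Since V_SD = 6.7 V ≥ V_ov = 1 V, the device is in saturation.
I_D = ½ k_p V_ov² (1 + λ V_SD) = 0.5 × 5.03 × 1² × (1 + 0.082 × 6.7) = 3.93 mA.

Saturation; I_D = 3.93 mA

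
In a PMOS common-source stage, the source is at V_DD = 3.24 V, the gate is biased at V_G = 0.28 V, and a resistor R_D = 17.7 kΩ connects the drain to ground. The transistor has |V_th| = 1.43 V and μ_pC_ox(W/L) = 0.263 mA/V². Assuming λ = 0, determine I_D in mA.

I_D = 0.157 mA

V_SG = V_DD − V_G = 3.24 − 0.28 = 2.96 V, so V_ov = 2.96 − 1.43 = 1.53 V.
Assume saturation: I_D = ½ k_p V_ov² = 0.5 × 0.263 × 1.53² = 0.308 mA, giving V_SD = V_DD − I_D R_D = 3.24 − 0.308 × 17.7 = -2.21 V.
But -2.21 V < V_ov = 1.53 V, so the device is actually in triode.
In triode I_D = k_p[V_ov V_SD − ½ V_SD²] and I_D = (V_DD − V_SD)/R_D. Equating: 2.33 V_SD² − 8.122 V_SD + 3.24 = 0, giving V_SD = 0.459 V (the root below V_ov).
I_D = (3.24 − 0.459) / 17.7 = 0.157 mA.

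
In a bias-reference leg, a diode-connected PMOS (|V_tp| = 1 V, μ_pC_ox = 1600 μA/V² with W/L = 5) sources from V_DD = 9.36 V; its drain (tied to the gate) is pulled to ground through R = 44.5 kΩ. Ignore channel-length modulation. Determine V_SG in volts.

With gate tied to drain, V_SG = V_SD ≥ V_SG − |V_tp|, so the device is in saturation.
k_p = μ_pC_ox · (W/L) = 8 mA/V².
KCL at the drain: ½ k_p (V_SG − |V_tp|)² = (V_DD − V_SG)/R.
Let x = V_SG − 1. Then 178 x² + x − 8.36 = 0, giving x = 0.214 V (positive root), so V_SG = 1.21 V.
I_D = (V_DD − V_SG)/R = (9.36 − 1.21) / 44.5 = 0.183 mA.

V_SG = 1.21 V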